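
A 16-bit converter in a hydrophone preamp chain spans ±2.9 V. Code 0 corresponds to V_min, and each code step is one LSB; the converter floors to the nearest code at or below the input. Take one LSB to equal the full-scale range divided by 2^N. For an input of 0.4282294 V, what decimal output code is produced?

37606

The full-scale span is 2.9 − (-2.9) = 5.8 V. LSB = 5.8 V / 2^16 ≈ 88.50 µV.
code = ⌊(V_in − V_min)/LSB⌋ = ⌊(V_in − V_min) × 2^16 / range⌋
     = ⌊(0.4282294 − (-2.9)) × 65536 / 5.8⌋ = ⌊3.3282294 × 65536/5.8⌋
     = ⌊37606.697⌋ = 37606.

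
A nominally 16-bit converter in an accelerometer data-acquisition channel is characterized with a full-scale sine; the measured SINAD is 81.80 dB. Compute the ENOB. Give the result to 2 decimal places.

Inverting SNR = 6.02 N + 1.76: N_eff = (81.80 − 1.76)/6.02 = 13.2957.

13.30 bits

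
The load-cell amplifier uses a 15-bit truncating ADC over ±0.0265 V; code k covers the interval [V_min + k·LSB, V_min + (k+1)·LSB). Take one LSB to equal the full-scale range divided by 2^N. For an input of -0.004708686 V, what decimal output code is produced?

13472

Span: 0.0265 V − (-0.0265 V) = 0.053 V. LSB = 0.053 V / 2^15 ≈ 1.617 µV.
(V_in − V_min) × 2^15/range = (-0.004708686 − (-0.0265)) × 32768/0.053 = 13472.788.
Floor → code = 13472.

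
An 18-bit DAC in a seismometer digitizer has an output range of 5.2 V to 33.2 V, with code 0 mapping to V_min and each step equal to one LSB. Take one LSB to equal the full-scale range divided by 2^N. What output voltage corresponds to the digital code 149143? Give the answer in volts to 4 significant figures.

The full-scale span is 33.2 − (5.2) = 28 V. LSB = 28 V / 2^18.
V_out = 5.2 + 149143 × (28/262144) V
      = 5.2 + 15.9302 = 21.1302 V.

21.13 V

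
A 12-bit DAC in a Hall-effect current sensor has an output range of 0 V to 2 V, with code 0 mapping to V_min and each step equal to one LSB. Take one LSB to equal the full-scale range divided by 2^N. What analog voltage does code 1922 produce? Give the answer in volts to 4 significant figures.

0.9385 V

Range is 2 V. LSB = 2 V / 2^12.
V_out = V_min + code × LSB = 0 V + 1922 × 2 V / 4096
      = 0 + 0.938477 = 0.938477 V.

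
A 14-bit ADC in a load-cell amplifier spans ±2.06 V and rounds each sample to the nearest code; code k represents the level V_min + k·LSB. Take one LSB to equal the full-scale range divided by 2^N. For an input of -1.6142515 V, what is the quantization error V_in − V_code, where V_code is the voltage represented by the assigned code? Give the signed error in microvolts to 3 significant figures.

−98.7 µV

The full-scale span is 2.06 − (-2.06) = 4.12 V. LSB = 4.12 V / 2^14 ≈ 251.5 µV.
(-1.6142515 − (-2.06)) / LSB = 0.4457485 × 16384/4.12 = 1772.6076. Nearest integer: k = 1773.
Reconstructed level: -2.06 + 1773 × 4.12/16384 V = -1.6141528320 V.
e = -1.6142515 − (-1.6141528320) = −98.7 µV.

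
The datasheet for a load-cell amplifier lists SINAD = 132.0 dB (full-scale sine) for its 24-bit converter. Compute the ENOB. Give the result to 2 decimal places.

ENOB = (132.0 − 1.76)/6.02 = 21.6346 bits.

21.63 bits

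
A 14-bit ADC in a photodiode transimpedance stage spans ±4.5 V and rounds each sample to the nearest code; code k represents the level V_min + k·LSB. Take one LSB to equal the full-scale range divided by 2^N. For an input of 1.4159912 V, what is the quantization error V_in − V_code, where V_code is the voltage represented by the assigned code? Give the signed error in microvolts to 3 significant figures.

−146 µV

Full-scale range = 4.5 V − (-4.5 V) = 9 V. LSB = 9 V / 2^14 ≈ 0.5493 mV.
Position in LSBs: (1.4159912 − (-4.5)) × 16384/9 = 10769.7333; rounding gives k = 10770.
V_code = -4.5 + (10770/16384) × 9 = 1.4161376953 V.
Error = V_in − V_code = 1.4159912 − (1.4161376953) = −146 µV.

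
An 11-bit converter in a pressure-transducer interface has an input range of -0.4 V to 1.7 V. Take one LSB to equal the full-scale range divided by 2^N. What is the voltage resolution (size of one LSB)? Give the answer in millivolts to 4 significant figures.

Range = 1.7 − (-0.4) = 2.1 V.
2^11 = 2048 levels.
Step size = 2.1/2048 V = 1.025 mV.

1.025 mV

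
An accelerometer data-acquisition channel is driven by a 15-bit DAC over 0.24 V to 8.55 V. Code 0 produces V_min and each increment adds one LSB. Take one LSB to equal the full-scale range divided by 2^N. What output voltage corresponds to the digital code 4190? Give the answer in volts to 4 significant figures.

Span: 8.55 V − (0.24 V) = 8.31 V. LSB = 8.31 V / 2^15.
Output = V_min + (4190/32768) × range = 0.24 + 0.127869 × 8.31 V
      = 0.24 V + 1.06259 V = 1.30259 V.

1.303 V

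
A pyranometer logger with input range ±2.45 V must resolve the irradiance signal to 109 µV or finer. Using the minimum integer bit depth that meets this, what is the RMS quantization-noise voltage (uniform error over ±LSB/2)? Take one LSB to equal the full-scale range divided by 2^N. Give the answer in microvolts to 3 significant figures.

Full-scale range = 2.45 V − (-2.45 V) = 4.9 V.
Required number of levels: 4.9/109 µV = 44954; smallest N with 2^N ≥ that is 16.
One LSB is 4.9 V / 65536 = 74.768 µV.
RMS noise = LSB/√12 = 21.6 µV.

21.6 µV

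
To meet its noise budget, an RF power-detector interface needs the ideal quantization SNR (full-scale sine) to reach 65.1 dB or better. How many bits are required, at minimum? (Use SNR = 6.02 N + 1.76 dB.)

11 bits

6.02 N + 1.76 ≥ 65.1 gives N ≥ 10.522, so the minimum integer is 11.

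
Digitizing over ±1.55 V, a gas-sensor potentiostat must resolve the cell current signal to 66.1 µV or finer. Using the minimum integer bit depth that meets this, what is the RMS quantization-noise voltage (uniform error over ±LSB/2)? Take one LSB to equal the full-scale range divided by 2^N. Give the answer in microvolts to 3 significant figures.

13.7 µV

Full-scale range = 1.55 V − (-1.55 V) = 3.1 V.
Levels needed ≥ 3.1/66.1 µV = 46900. 2^16 = 65536 suffices, so N_min = 16.
LSB = 3.1 V ÷ 2^16 = 3.1/65536 V = 47.302 µV.
V_rms = LSB/√12 = 13.7 µV.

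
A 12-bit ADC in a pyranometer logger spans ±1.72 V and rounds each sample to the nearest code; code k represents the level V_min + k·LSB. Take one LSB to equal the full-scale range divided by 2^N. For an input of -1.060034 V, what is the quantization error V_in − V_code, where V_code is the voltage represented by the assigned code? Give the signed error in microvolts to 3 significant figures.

−151 µV

Full-scale range = 1.72 V − (-1.72 V) = 3.44 V. LSB = 3.44 V / 2^12 ≈ 0.8398 mV.
(V_in − V_min)/LSB = (-1.060034 − (-1.72)) × 4096/3.44 = 785.8200 → nearest code k = 786.
V_code = -1.72 + (786/4096) × 3.44 = -1.059882813 V.
e = -1.060034 − (-1.059882813) = −151 µV.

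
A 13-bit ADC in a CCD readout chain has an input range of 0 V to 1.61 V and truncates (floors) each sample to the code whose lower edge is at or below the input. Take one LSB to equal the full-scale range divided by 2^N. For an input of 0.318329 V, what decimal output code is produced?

1619

Span = 1.61 V. LSB = 1.61 V / 2^13 ≈ 196.5 µV.
code = ⌊(V_in − V_min)/LSB⌋ = ⌊(V_in − V_min) × 2^13 / range⌋
     = ⌊(0.318329 − (0)) × 8192 / 1.61⌋ = ⌊0.318329 × 8192/1.61⌋
     = ⌊1619.721⌋ = 1619.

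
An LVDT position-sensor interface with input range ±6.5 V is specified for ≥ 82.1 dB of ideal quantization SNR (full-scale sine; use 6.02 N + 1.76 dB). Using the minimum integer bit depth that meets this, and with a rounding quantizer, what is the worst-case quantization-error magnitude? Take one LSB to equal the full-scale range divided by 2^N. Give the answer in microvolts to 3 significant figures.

Span: 6.5 V − (-6.5 V) = 13 V.
Solving 6.02 N ≥ 82.1 − 1.76: N ≥ 13.346. Round up → N = 14.
Step size = 13/16384 V = 0.79346 mV.
Half an LSB is 397 µV.

397 µV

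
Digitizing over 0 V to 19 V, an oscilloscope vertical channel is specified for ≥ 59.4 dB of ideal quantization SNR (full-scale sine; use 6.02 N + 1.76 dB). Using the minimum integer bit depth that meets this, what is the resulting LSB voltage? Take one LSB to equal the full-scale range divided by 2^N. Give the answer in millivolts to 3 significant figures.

18.6 mV

Range is 19 V.
Solving 6.02 N ≥ 59.4 − 1.76: N ≥ 9.575. Round up → N = 10.
One LSB is 19 V / 1024 = 18.6 mV.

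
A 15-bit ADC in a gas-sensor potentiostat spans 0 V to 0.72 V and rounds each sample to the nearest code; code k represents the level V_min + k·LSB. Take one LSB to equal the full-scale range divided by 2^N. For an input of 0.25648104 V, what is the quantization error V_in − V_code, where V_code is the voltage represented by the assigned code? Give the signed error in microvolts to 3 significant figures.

−5.78 µV

Span = 0.72 V. LSB = 0.72 V / 2^15 ≈ 21.97 µV.
(V_in − V_min)/LSB = (0.25648104 − (0)) × 32768/0.72 = 11672.7371 → nearest code k = 11673.
V_code = V_min + k × range/2^15 = 0 + 11673 × 0.72/32768 = 0.25648681641 V.
Error = V_in − V_code = 0.25648104 − (0.25648681641) = −5.78 µV.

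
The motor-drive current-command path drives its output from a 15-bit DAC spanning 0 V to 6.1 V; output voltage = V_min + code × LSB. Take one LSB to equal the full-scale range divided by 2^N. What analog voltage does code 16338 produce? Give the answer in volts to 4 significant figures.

Range is 6.1 V. LSB = 6.1 V / 2^15.
Output = V_min + (16338/32768) × range = 0 + 0.498596 × 6.1 V
      = 0 + 3.04144 = 3.04144 V.

3.041 V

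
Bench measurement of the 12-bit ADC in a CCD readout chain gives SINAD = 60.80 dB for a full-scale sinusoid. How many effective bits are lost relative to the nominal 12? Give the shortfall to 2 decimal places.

2.19 bits

ENOB = (SINAD − 1.76)/6.02 = (60.80 − 1.76)/6.02 = 9.8073 bits.
Lost resolution: 12 − 9.8073 = 2.1927 bits.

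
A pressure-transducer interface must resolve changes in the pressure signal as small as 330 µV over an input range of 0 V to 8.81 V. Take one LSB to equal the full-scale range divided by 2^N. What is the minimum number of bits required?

15 bits

Range is 8.81 V.
Levels needed ≥ 8.81/330 µV = 26700. 2^15 = 32768 suffices, so N_min = 15.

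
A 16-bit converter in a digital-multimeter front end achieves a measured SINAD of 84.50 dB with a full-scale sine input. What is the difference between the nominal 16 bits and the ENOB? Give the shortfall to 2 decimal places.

2.26 bits

ENOB = (SINAD − 1.76)/6.02 = (84.50 − 1.76)/6.02 = 13.7442 bits.
16 − 13.7442 = 2.26 bits below nominal.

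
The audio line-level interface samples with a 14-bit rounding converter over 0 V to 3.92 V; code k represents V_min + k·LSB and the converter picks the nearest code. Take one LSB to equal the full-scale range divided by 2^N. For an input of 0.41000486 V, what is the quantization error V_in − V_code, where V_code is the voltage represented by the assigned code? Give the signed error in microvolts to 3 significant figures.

−83.0 µV

Span = 3.92 V. LSB = 3.92 V / 2^14 ≈ 239.3 µV.
(0.41000486 − (0)) / LSB = 0.41000486 × 16384/3.92 = 1713.6530. Nearest integer: k = 1714.
V_code = 0 + (1714/16384) × 3.92 = 0.41008789063 V.
V_in − V_code = 0.41000486 − (0.41008789063) = −83.0 µV.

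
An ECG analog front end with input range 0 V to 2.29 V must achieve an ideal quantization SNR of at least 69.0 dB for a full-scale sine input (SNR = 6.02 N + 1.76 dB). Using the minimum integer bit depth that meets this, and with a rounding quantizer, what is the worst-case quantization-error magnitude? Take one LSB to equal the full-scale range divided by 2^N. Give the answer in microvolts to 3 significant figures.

Full-scale range = 2.29 V.
N ≥ (69.0 − 1.76)/6.02 = 11.169 → N_min = 12.
Step size = 2.29/4096 V = 0.55908 mV.
|e|_max = LSB/2 = 280 µV.

280 µV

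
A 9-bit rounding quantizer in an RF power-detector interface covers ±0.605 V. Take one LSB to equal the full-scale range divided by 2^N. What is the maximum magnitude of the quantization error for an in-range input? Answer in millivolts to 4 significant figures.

Range = 0.605 − (-0.605) = 1.21 V.
LSB = 1.21 V / 2^9 = 2.36328 mV.
Worst-case error for round-to-nearest is half an LSB: 1.182 mV.

1.182 mV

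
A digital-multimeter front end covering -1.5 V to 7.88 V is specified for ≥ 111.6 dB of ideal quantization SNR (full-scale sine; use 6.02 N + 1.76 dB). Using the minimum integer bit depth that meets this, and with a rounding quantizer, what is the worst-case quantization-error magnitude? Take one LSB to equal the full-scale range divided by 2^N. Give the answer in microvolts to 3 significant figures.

8.95 µV

Span: 7.88 V − (-1.5 V) = 9.38 V.
6.02 N + 1.76 ≥ 111.6 gives N ≥ 18.246, so the minimum integer is 19.
Step size = 9.38/524288 V = 17.891 µV.
Half an LSB is 8.95 µV.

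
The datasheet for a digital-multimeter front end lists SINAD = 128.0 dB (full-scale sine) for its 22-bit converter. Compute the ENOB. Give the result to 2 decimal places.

ENOB = (SINAD − 1.76) / 6.02 = (128.0 − 1.76) / 6.02 = 126.24 / 6.02 = 20.9701.

20.97 bits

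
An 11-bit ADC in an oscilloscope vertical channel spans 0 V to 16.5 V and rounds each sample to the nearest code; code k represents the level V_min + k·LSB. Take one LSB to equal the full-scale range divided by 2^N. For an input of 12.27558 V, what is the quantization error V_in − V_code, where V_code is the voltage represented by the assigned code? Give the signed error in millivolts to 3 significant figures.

V_FS = 16.5 V. LSB = 16.5 V / 2^11 ≈ 8.057 mV.
(12.27558 − (0)) / LSB = 12.27558 × 2048/16.5 = 1523.6599. Nearest integer: k = 1524.
Reconstructed level: 0 + 1524 × 16.5/2048 V = 12.27832031 V.
Error = V_in − V_code = 12.27558 − (12.27832031) = −2.74 mV.

−2.74 mV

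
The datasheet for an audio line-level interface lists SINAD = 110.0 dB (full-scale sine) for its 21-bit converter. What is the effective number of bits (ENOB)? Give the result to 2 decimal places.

ENOB = (110.0 − 1.76)/6.02 = 17.9801 bits.

17.98 bits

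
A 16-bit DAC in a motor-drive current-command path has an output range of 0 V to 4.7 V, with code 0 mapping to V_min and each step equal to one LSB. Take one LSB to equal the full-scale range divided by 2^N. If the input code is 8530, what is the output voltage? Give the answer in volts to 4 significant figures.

Span = 4.7 V. LSB = 4.7 V / 2^16.
V_out = V_min + code × LSB = 0 V + 8530 × 4.7 V / 65536
      = 0 + 0.611740 = 0.611740 V.

0.6117 V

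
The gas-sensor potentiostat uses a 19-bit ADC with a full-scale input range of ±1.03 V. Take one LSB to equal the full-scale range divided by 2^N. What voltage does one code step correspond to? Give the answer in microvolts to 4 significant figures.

The full-scale span is 1.03 − (-1.03) = 2.06 V.
Number of codes = 2^19 = 524288.
One LSB is 2.06 V / 524288 = 3.929 µV.

3.929 µV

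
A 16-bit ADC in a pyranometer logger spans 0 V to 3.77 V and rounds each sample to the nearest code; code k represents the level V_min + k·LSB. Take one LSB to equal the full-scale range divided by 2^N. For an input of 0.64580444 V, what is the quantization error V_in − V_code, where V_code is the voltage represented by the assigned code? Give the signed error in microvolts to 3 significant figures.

+21.7 µV

V_FS = 3.77 V. LSB = 3.77 V / 2^16 ≈ 57.53 µV.
Position in LSBs: (0.64580444 − (0)) × 65536/3.77 = 11226.3766; rounding gives k = 11226.
V_code = 0 + (11226/65536) × 3.77 = 0.64578277588 V.
e = 0.64580444 − (0.64578277588) = +21.7 µV.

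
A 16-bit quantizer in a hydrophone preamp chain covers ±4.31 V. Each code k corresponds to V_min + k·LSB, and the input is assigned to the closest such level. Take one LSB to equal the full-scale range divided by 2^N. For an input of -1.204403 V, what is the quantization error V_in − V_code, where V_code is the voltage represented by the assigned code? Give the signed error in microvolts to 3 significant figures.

+24.2 µV

Full-scale range = 4.31 V − (-4.31 V) = 8.62 V. LSB = 8.62 V / 2^16 ≈ 131.5 µV.
(-1.204403 − (-4.31)) / LSB = 3.105597 × 65536/8.62 = 23611.1839. Nearest integer: k = 23611.
Reconstructed level: -4.31 + 23611 × 8.62/65536 V = -1.2044271851 V.
Error = V_in − V_code = -1.204403 − (-1.2044271851) = +24.2 µV.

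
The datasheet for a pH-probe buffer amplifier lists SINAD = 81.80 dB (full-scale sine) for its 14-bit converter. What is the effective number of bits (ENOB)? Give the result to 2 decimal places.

Inverting SNR = 6.02 N + 1.76: N_eff = (81.80 − 1.76)/6.02 = 13.2957.

13.30 bits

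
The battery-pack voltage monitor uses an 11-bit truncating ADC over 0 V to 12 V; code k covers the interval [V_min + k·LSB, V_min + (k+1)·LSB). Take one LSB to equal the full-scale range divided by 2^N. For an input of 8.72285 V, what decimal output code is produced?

Range is 12 V. LSB = 12 V / 2^11 ≈ 5.859 mV.
(V_in − V_min) × 2^11/range = (8.72285 − (0)) × 2048/12 = 1488.700.
Floor → code = 1488.

1488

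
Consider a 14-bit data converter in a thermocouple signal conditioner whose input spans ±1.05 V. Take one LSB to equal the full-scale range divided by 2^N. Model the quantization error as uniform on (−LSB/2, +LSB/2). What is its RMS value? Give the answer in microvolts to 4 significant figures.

37.00 µV

Span: 1.05 V − (-1.05 V) = 2.1 V.
Step size = 2.1/16384 V = 128.174 µV.
RMS of a uniform error over width LSB is LSB/√12 = 37.00 µV.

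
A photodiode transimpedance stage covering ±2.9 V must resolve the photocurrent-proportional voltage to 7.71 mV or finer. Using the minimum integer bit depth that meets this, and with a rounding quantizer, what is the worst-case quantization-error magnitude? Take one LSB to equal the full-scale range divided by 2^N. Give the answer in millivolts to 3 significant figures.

Span: 2.9 V − (-2.9 V) = 5.8 V.
Need 2^N ≥ 5.8 V / 7.71 mV = 752.3 → N_min = 10.
LSB = 5.8 V ÷ 2^10 = 5.8/1024 V = 5.6641 mV.
Half an LSB is 2.83 mV.

2.83 mV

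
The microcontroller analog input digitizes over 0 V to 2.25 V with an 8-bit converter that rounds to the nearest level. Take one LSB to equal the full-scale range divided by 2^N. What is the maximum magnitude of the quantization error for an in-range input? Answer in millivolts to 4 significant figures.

4.395 mV

V_FS = 2.25 V.
One LSB is 2.25 V / 256 = 8.78906 mV.
Worst-case error for round-to-nearest is half an LSB: 4.395 mV.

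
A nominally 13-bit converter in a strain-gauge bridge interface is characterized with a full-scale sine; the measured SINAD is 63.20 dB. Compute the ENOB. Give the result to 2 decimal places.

(63.20 − 1.76) / 6.02 = 61.44/6.02 = 10.2060 effective bits.

10.21 bits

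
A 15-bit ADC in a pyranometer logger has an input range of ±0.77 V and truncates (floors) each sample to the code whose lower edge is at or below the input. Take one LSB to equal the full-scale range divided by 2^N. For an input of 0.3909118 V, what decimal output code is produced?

Range = 0.77 − (-0.77) = 1.54 V. LSB = 1.54 V / 2^15 ≈ 47.00 µV.
code = ⌊(V_in − V_min)/LSB⌋ = ⌊(V_in − V_min) × 2^15 / range⌋
     = ⌊(0.3909118 − (-0.77)) × 32768 / 1.54⌋ = ⌊1.1609118 × 32768/1.54⌋
     = ⌊24701.791⌋ = 24701.

24701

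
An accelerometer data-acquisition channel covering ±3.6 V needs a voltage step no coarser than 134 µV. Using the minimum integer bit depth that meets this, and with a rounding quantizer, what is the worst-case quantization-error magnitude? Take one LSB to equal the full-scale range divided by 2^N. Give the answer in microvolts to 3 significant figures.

Range = 3.6 − (-3.6) = 7.2 V.
Levels needed ≥ 7.2/134 µV = 53730. 2^16 = 65536 suffices, so N_min = 16.
One LSB is 7.2 V / 65536 = 109.86 µV.
Half an LSB is 54.9 µV.

54.9 µV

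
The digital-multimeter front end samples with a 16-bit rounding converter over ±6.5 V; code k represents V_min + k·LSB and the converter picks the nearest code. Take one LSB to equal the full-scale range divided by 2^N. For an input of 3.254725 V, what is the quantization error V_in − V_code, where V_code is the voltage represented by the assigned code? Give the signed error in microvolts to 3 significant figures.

−35.7 µV

Span: 6.5 V − (-6.5 V) = 13 V. LSB = 13 V / 2^16 ≈ 198.4 µV.
(V_in − V_min)/LSB = (3.254725 − (-6.5)) × 65536/13 = 49175.8198 → nearest code k = 49176.
Reconstructed level: -6.5 + 49176 × 13/65536 V = 3.2547607422 V.
V_in − V_code = 3.254725 − (3.2547607422) = −35.7 µV.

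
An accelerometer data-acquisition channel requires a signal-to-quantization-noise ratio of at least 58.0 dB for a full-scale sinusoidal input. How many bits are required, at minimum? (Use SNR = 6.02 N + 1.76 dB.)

Solving 6.02 N ≥ 58.0 − 1.76: N ≥ 9.342. Round up → N = 10.

10 bits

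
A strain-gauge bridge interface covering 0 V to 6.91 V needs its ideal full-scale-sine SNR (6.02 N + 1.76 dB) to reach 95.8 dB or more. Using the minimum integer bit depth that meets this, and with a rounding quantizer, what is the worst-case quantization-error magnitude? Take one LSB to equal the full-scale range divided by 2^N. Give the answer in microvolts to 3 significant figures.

52.7 µV

Full-scale range = 6.91 V.
6.02 N + 1.76 ≥ 95.8 gives N ≥ 15.621, so the minimum integer is 16.
Step size = 6.91/65536 V = 105.44 µV.
Max error for round-to-nearest is LSB/2 = 52.7 µV.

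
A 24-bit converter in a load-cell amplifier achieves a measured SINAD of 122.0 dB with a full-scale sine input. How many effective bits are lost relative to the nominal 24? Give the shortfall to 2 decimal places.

ENOB = (SINAD − 1.76)/6.02 = (122.0 − 1.76)/6.02 = 19.9734 bits.
Shortfall = 24 − 19.9734 = 4.0266 bits.

4.03 bits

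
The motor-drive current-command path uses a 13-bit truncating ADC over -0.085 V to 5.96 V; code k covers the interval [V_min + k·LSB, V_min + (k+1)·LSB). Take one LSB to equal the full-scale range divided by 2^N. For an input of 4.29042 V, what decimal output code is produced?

5929

Span: 5.96 V − (-0.085 V) = 6.045 V. LSB = 6.045 V / 2^13 ≈ 0.7379 mV.
V_in − V_min = 4.29042 − (-0.085) = 4.37542 V.
Divide by LSB: 4.37542 × 8192/6.045 = 5929.4360.
Truncating gives code 5929.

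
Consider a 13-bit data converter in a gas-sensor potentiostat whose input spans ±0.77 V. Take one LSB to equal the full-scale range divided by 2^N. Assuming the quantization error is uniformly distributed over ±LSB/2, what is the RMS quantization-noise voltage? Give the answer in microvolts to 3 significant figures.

Span: 0.77 V − (-0.77 V) = 1.54 V.
LSB = 1.54 V / 2^13 = 187.99 µV.
For a uniform distribution on [−LSB/2, +LSB/2], V_rms = LSB/√12 = 187.99 µV/3.4641 = 54.3 µV.

54.3 µV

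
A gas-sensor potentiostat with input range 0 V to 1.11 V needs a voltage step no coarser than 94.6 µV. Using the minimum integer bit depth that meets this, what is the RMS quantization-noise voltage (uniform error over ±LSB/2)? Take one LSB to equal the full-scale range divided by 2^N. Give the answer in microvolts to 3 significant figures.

V_FS = 1.11 V.
Required number of levels: 1.11/94.6 µV = 11734; smallest N with 2^N ≥ that is 14.
LSB = 1.11 V / 2^14 = 67.749 µV.
RMS noise = LSB/√12 = 19.6 µV.

19.6 µV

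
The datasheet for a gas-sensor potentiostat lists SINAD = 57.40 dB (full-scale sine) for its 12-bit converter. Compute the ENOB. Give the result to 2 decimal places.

9.24 bits

ENOB = (SINAD − 1.76) / 6.02 = (57.40 − 1.76) / 6.02 = 55.64 / 6.02 = 9.2425.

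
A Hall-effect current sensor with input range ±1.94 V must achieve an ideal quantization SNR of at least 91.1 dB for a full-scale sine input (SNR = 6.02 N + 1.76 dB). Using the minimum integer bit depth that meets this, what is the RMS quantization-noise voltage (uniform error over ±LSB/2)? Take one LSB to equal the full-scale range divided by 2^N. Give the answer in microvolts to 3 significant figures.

Span: 1.94 V − (-1.94 V) = 3.88 V.
6.02 N + 1.76 ≥ 91.1 gives N ≥ 14.841, so the minimum integer is 15.
LSB = 3.88 V / 2^15 = 118.41 µV.
RMS noise = LSB/√12 = 34.2 µV.

34.2 µV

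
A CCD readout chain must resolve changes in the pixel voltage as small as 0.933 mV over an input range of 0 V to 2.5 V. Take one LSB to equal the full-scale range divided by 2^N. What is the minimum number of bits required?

Span = 2.5 V.
Required number of levels: 2.5/0.933 mV = 2679.5; smallest N with 2^N ≥ that is 12.

12 bits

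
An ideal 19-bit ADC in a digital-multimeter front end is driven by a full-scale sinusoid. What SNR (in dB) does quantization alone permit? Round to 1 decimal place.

For an ideal N-bit converter with full-scale sine input, SNR = 6.02 N + 1.76 dB. SNR = 6.02 × 19 + 1.76 = 114.38 + 1.76 = 116.14 dB.

116.1 dB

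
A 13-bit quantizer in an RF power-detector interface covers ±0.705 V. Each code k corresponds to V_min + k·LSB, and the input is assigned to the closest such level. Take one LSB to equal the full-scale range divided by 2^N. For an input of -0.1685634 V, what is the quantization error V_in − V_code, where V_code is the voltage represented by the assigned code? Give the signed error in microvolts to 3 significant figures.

Range = 0.705 − (-0.705) = 1.41 V. LSB = 1.41 V / 2^13 ≈ 172.1 µV.
(V_in − V_min)/LSB = (-0.1685634 − (-0.705)) × 8192/1.41 = 3116.6586 → nearest code k = 3117.
V_code = -0.705 + (3117/8192) × 1.41 = -0.1685046387 V.
V_in − V_code = -0.1685634 − (-0.1685046387) = −58.8 µV.

−58.8 µV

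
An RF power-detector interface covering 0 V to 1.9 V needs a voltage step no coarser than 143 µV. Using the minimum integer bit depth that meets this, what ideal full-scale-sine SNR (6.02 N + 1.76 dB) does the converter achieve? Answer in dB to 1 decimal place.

86.0 dB

Range is 1.9 V.
1.9 V / 143 µV = 13290. Since 2^13 = 8192 and 2^14 = 16384, N = 14.
Ideal SNR at N = 14: 6.02·14 + 1.76 = 86.0 dB.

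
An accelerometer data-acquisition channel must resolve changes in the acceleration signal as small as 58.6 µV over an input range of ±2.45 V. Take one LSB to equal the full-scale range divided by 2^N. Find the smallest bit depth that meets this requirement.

17 bits

Span: 2.45 V − (-2.45 V) = 4.9 V.
Levels needed ≥ 4.9/58.6 µV = 83620. 2^17 = 131072 suffices, so N_min = 17.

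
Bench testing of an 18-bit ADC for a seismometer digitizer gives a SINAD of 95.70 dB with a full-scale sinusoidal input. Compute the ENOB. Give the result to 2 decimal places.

15.60 bits

(95.70 − 1.76) / 6.02 = 93.94/6.02 = 15.6047 effective bits.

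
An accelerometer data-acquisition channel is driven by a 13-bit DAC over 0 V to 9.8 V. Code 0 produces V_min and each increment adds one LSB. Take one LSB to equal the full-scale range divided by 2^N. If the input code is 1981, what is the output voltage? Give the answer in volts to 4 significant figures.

V_FS = 9.8 V. LSB = 9.8 V / 2^13.
V_out = V_min + code × LSB = 0 V + 1981 × 9.8 V / 8192
      = 0 V + 2.36985 V = 2.36985 V.

2.370 V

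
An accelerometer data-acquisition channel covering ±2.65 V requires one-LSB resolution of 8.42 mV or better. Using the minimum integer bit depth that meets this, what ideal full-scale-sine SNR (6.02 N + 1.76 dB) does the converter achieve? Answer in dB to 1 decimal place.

Full-scale range = 2.65 V − (-2.65 V) = 5.3 V.
Need 2^N ≥ 5.3 V / 8.42 mV = 629.5 → N_min = 10.
SNR = 6.02 × 10 + 1.76 = 61.96 dB.

62.0 dB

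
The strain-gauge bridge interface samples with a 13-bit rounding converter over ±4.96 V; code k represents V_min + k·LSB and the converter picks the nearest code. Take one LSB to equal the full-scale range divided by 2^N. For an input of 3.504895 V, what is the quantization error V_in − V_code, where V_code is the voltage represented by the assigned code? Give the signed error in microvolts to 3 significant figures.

Full-scale range = 4.96 V − (-4.96 V) = 9.92 V. LSB = 9.92 V / 2^13 ≈ 1.211 mV.
(V_in − V_min)/LSB = (3.504895 − (-4.96)) × 8192/9.92 = 6990.3649 → nearest code k = 6990.
Reconstructed level: -4.96 + 6990 × 9.92/8192 V = 3.504453125 V.
e = 3.504895 − (3.504453125) = +442 µV.

+442 µV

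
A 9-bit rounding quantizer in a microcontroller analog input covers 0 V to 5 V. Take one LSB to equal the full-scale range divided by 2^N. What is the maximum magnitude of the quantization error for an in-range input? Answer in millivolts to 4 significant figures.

4.883 mV

V_FS = 5 V.
LSB = 5 V / 2^9 = 9.76563 mV.
A rounding quantizer has |error| ≤ LSB/2 = 4.883 mV.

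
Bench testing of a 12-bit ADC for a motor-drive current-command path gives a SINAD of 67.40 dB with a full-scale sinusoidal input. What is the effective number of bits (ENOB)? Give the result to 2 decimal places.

10.90 bits

ENOB = (67.40 − 1.76)/6.02 = 10.9037 bits.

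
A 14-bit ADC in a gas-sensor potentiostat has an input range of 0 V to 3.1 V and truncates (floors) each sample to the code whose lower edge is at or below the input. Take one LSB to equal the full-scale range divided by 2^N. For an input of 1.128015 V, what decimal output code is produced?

5961

V_FS = 3.1 V. LSB = 3.1 V / 2^14 ≈ 189.2 µV.
V_in − V_min = 1.128015 − (0) = 1.128015 V.
Divide by LSB: 1.128015 × 16384/3.1 = 5961.7412.
Truncating gives code 5961.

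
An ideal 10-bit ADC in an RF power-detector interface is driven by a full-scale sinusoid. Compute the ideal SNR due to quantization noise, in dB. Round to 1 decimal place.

SNR = 6.02·10 + 1.76 = 61.96 dB.

62.0 dB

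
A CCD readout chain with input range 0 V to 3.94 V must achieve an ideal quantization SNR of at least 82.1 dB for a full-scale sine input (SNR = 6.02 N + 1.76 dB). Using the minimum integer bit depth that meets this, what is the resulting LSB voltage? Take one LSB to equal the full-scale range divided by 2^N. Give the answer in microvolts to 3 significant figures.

Span = 3.94 V.
6.02 N + 1.76 ≥ 82.1 gives N ≥ 13.346, so the minimum integer is 14.
LSB = 3.94 V ÷ 2^14 = 3.94/16384 V = 240 µV.

240 µV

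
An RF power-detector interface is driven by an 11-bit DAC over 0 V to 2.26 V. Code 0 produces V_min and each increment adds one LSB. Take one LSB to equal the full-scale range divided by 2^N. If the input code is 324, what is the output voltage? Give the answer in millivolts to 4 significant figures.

Span = 2.26 V. LSB = 2.26 V / 2^11.
V_out = 0 + 324 × (2.26/2048) V
      = 0 V + 0.357539 V = 0.357539 V.

357.5 mV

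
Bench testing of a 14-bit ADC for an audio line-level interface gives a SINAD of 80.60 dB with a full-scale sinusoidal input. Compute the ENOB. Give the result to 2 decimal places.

13.10 bits

(80.60 − 1.76) / 6.02 = 78.84/6.02 = 13.0963 effective bits.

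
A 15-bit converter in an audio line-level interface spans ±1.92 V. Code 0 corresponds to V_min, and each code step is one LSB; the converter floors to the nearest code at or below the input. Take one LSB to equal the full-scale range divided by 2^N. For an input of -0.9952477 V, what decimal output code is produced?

7891

Full-scale range = 1.92 V − (-1.92 V) = 3.84 V. LSB = 3.84 V / 2^15 ≈ 117.2 µV.
V_in − V_min = -0.9952477 − (-1.92) = 0.9247523 V.
Divide by LSB: 0.9247523 × 32768/3.84 = 7891.2196.
Truncating gives code 7891.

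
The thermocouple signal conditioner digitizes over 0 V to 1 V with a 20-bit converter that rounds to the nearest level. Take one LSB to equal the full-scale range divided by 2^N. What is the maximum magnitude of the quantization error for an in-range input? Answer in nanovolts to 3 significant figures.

477 nV

Span = 1 V.
LSB = 1 V ÷ 2^20 = 1/1048576 V = 0.95367 µV.
A rounding quantizer has |error| ≤ LSB/2 = 477 nV.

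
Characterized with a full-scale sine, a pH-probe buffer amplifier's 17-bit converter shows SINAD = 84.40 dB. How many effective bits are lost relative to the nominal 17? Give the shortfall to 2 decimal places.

N_eff = (84.40 − 1.76)/6.02 = 13.7276 bits.
Lost resolution: 17 − 13.7276 = 3.2724 bits.

3.27 bits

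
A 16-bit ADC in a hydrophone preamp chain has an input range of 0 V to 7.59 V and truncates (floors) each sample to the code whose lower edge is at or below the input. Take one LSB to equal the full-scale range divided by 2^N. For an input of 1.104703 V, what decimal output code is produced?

Range is 7.59 V. LSB = 7.59 V / 2^16 ≈ 115.8 µV.
V_in − V_min = 1.104703 − (0) = 1.104703 V.
Divide by LSB: 1.104703 × 65536/7.59 = 9538.5792.
Truncating gives code 9538.

9538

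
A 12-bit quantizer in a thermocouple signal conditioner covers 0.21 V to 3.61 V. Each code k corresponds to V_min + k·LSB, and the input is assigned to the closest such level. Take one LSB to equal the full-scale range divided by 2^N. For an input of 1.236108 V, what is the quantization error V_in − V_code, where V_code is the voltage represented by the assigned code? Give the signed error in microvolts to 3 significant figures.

The full-scale span is 3.61 − (0.21) = 3.4 V. LSB = 3.4 V / 2^12 ≈ 0.8301 mV.
(1.236108 − (0.21)) / LSB = 1.026108 × 4096/3.4 = 1236.1583. Nearest integer: k = 1236.
V_code = V_min + k × range/2^12 = 0.21 + 1236 × 3.4/4096 = 1.235976563 V.
Error = V_in − V_code = 1.236108 − (1.235976563) = +131 µV.

+131 µV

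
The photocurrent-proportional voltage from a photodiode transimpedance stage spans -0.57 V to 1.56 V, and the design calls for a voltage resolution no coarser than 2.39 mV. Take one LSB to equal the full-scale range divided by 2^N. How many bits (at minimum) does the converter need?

Range = 1.56 − (-0.57) = 2.13 V.
Need 2^N ≥ 2.13 V / 2.39 mV = 891.2 → N_min = 10.

10 bits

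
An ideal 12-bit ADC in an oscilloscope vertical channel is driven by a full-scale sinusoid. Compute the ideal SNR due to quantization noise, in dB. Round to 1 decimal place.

For an ideal N-bit converter with full-scale sine input, SNR = 6.02 N + 1.76 dB. SNR = 6.02 × 12 + 1.76 = 72.24 + 1.76 = 74.00 dB.

74.0 dB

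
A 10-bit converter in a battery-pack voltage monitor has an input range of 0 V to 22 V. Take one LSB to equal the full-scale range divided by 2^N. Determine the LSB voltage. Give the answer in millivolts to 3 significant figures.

Full-scale range = 22 V.
Number of codes = 2^10 = 1024.
LSB = 22 V / 2^10 = 21.5 mV.

21.5 mV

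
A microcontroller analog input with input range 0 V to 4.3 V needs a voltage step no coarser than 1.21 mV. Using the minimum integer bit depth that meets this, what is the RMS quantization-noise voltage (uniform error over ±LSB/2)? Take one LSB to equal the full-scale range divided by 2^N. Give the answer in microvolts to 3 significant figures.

303 µV

V_FS = 4.3 V.
Required number of levels: 4.3/1.21 mV = 3553.7; smallest N with 2^N ≥ that is 12.
LSB = 4.3 V ÷ 2^12 = 4.3/4096 V = 1.0498 mV.
V_rms = LSB/√12 = 303 µV.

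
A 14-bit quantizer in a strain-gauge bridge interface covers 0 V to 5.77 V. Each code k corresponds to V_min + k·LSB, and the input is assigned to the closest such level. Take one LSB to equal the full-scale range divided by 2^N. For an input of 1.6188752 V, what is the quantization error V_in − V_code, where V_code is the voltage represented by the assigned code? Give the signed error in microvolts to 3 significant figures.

−63.4 µV

Range is 5.77 V. LSB = 5.77 V / 2^14 ≈ 352.2 µV.
Position in LSBs: (1.6188752 − (0)) × 16384/5.77 = 4596.8200; rounding gives k = 4597.
V_code = V_min + k × range/2^14 = 0 + 4597 × 5.77/16384 = 1.6189385986 V.
e = 1.6188752 − (1.6189385986) = −63.4 µV.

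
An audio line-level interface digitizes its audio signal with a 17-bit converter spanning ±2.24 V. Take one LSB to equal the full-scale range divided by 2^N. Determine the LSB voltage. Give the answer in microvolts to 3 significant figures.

Range = 2.24 − (-2.24) = 4.48 V.
Number of codes = 2^17 = 131072.
LSB = 4.48 V / 2^17 = 34.2 µV.

34.2 µV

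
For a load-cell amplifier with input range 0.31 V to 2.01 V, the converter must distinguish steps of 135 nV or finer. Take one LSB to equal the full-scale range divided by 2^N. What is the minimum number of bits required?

24 bits

The full-scale span is 2.01 − (0.31) = 1.7 V.
1.7 V / 135 nV = 1.259e7. Since 2^23 = 8388608 and 2^24 = 16777216, N = 24.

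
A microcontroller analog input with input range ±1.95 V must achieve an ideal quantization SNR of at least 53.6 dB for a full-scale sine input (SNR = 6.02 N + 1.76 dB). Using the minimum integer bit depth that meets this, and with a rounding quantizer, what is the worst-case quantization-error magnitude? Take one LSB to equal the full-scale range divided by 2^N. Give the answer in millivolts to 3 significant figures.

3.81 mV

Full-scale range = 1.95 V − (-1.95 V) = 3.9 V.
Solving 6.02 N ≥ 53.6 − 1.76: N ≥ 8.611. Round up → N = 9.
LSB = 3.9 V ÷ 2^9 = 3.9/512 V = 7.6172 mV.
|e|_max = LSB/2 = 3.81 mV.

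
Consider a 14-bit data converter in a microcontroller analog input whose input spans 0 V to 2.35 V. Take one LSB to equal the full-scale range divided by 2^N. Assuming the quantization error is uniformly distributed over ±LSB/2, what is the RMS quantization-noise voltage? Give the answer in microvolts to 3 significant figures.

Range is 2.35 V.
LSB = 2.35 V / 2^14 = 143.43 µV.
For a uniform distribution on [−LSB/2, +LSB/2], V_rms = LSB/√12 = 143.43 µV/3.4641 = 41.4 µV.

41.4 µV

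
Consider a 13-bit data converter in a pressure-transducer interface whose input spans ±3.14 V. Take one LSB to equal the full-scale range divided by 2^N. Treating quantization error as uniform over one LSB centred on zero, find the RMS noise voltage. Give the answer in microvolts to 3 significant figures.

221 µV

The full-scale span is 3.14 − (-3.14) = 6.28 V.
LSB = 6.28 V / 2^13 = 0.76660 mV.
σ_q = LSB/√12 = 0.76660 mV/3.4641 = 221 µV.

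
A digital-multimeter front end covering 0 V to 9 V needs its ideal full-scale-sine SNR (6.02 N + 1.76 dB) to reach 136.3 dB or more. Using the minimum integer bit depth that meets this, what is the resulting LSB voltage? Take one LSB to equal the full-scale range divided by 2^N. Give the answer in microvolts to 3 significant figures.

1.07 µV

Range is 9 V.
Required N = ⌈(136.3 − 1.76)/6.02⌉ = ⌈22.349⌉ = 23.
One LSB is 9 V / 8388608 = 1.07 µV.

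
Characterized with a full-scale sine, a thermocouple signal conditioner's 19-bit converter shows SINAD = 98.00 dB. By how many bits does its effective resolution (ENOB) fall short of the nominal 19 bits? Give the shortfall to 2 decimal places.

ENOB = (SINAD − 1.76)/6.02 = (98.00 − 1.76)/6.02 = 15.9867 bits.
Shortfall = 19 − 15.9867 = 3.0133 bits.

3.01 bits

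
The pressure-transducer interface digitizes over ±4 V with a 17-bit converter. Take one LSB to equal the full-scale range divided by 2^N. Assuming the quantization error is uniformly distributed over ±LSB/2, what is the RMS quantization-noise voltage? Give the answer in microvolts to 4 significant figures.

17.62 µV

Full-scale range = 4 V − (-4 V) = 8 V.
LSB = 8 V ÷ 2^17 = 8/131072 V = 61.0352 µV.
For a uniform distribution on [−LSB/2, +LSB/2], V_rms = LSB/√12 = 61.0352 µV/3.4641 = 17.62 µV.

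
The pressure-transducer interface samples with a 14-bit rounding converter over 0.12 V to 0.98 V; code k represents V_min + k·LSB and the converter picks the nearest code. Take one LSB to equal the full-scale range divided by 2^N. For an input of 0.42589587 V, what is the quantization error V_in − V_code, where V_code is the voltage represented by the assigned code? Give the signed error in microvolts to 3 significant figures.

−17.2 µV

The full-scale span is 0.98 − (0.12) = 0.86 V. LSB = 0.86 V / 2^14 ≈ 52.49 µV.
Position in LSBs: (0.42589587 − (0.12)) × 16384/0.86 = 5827.6720; rounding gives k = 5828.
V_code = 0.12 + (5828/16384) × 0.86 = 0.42591308594 V.
Error = V_in − V_code = 0.42589587 − (0.42591308594) = −17.2 µV.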